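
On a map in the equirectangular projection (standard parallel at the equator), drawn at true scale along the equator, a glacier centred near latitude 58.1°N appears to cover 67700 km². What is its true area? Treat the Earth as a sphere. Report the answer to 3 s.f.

In the plate carrée (x = Rλ, y = Rφ), meridians are true-scale (h = 1) and parallels are stretched by k = sec φ.
Areal scale = h·k = 1 × sec φ; at 58.1°, h = 1.000, k = 1.892, so h·k = 1.892.
True area = apparent / (areal scale) = 67700 / 1.892 ≈ 35800 km².

35800 km²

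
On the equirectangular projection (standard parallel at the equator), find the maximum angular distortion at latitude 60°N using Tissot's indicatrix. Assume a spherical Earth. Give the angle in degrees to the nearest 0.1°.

For the equirectangular projection with φ₀ = 0 (plate carrée), h = 1 along meridians and k = sec φ along parallels.
At 60°: h = 1.000, k = 2.000; principal scales a = 2.000, b = 1.000.
sin(ω/2) = (a − b)/(a + b) = 1.0000/3.000 = 0.3333, so ω = 2 arcsin(0.3333) ≈ 38.9°.

38.9°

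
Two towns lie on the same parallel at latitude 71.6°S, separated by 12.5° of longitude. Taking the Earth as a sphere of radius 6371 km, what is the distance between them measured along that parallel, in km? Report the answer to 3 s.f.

439 km

Arc length along a parallel = R cos φ · Δλ (with Δλ in radians).
= 6371 × cos 71.6° × (12.5° × π/180) = 6371 × 0.3156 × 0.2182 ≈ 439 km.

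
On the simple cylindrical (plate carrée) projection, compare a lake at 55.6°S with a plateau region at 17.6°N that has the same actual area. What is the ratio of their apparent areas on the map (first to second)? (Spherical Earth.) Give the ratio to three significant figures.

1.69

For the equirectangular projection with φ₀ = 0 (plate carrée), h = 1 along meridians and k = sec φ along parallels.
Areal scale at 55.6°: h·k = 1.000 × 1.770 = 1.770.
Areal scale at 17.6°: h·k = 1.000 × 1.049 = 1.049.
Ratio = 1.770/1.049 ≈ 1.69.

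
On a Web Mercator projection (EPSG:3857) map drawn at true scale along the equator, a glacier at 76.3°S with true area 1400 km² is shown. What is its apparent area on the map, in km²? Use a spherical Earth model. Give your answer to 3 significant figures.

For Mercator, h = k = sec φ (a conformal cylindrical projection has a single point scale, 1/cos φ).
Areal scale = k² = sec²φ = 1/cos²(76.3°) = 1/0.2368² = 17.83.
Apparent area = 1400 × 17.83 ≈ 25000 km².

25000 km²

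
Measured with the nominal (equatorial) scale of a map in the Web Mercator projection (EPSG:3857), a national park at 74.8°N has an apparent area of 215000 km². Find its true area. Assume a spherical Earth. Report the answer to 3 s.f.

14800 km²

Mercator is conformal, so the point scale is isotropic: h = k = sec φ = 1/cos φ.
Areal scale = k² = sec²φ = 1/cos²(74.8°) = 1/0.2622² = 14.55.
True area = apparent / (areal scale) = 215000 / 14.55 ≈ 14800 km².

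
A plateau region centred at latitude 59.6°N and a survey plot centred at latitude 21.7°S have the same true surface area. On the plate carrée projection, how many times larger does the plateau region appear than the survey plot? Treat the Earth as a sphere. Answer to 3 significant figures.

1.84

In the plate carrée (x = Rλ, y = Rφ), meridians are true-scale (h = 1) and parallels are stretched by k = sec φ.
Areal scale at 59.6°: h·k = 1.000 × 1.976 = 1.976.
Areal scale at 21.7°: h·k = 1.000 × 1.076 = 1.076.
Ratio = 1.976/1.076 ≈ 1.84.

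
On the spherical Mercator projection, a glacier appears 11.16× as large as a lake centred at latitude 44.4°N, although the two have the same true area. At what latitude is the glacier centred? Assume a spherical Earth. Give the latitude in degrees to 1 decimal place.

77.7°

On Mercator, (apparent₁)/(apparent₂) = sec²φ₁ / sec²φ₂ when true areas are equal.
cos²φ₂ / cos²φ₁ = 11.16  ⇒  cos φ₁ = cos 44.4° / √11.16 = 0.7145/3.341 = 0.2139.
φ₁ = arccos(0.2139) ≈ 77.7°.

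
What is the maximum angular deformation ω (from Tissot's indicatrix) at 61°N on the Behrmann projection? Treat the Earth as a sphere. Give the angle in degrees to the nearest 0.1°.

63.0°

The Behrmann projection is cylindrical equal-area with φ₀ = 30°. For cylindrical equal-area with standard parallel φ₀, h = cos φ / cos φ₀ and k = cos φ₀ / cos φ, so h·k = 1.
At 61°: h = 0.5598, k = 1.786; principal scales a = 1.786, b = 0.5598.
sin(ω/2) = (a − b)/(a + b) = 1.227/2.346 = 0.5228, so ω = 2 arcsin(0.5228) ≈ 63.0°.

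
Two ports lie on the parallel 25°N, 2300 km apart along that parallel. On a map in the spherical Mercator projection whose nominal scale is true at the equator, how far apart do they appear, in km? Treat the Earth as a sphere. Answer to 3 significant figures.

The Mercator projection is conformal; its linear scale factor is the same in every direction and equals sec φ = 1/cos φ.
Along the parallel, k = sec 25° = 1/0.9063 = 1.103.
Map distance = 2300 × 1.103 ≈ 2540 km.

2540 km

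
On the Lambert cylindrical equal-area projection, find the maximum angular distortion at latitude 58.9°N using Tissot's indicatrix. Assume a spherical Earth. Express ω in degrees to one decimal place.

The Lambert cylindrical equal-area projection is the cylindrical equal-area projection with its standard parallel at the equator (φ₀ = 0). A cylindrical equal-area projection with standard parallel φ₀ has meridian scale h = cos φ / cos φ₀ and parallel scale k = cos φ₀ / cos φ (so areas are preserved, h·k = 1).
At 58.9°: h = 0.5165, k = 1.936; principal scales a = 1.936, b = 0.5165.
sin(ω/2) = (a − b)/(a + b) = 1.419/2.453 = 0.5788, so ω = 2 arcsin(0.5788) ≈ 70.7°.

70.7°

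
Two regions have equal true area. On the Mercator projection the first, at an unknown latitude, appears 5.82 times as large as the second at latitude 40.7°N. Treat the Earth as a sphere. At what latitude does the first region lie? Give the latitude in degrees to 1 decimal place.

71.7°

For equal true areas on Mercator, apparent areas scale as sec²φ, so the ratio is cos²φ₂ / cos²φ₁.
cos²φ₂ / cos²φ₁ = 5.82  ⇒  cos φ₁ = cos 40.7° / √5.82 = 0.7581/2.412 = 0.3143.
φ₁ = arccos(0.3143) ≈ 71.7°.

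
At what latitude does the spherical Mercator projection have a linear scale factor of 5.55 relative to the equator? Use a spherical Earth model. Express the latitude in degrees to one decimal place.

79.6°

Mercator scale is k = sec φ = 1/cos φ.
1/cos φ = 5.55  ⇒  cos φ = 0.1802  ⇒  φ = arccos(0.1802) ≈ 79.6°.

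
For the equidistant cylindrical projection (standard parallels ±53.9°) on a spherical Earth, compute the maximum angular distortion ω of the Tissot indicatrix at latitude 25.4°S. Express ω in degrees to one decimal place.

24.3°

With standard parallel φ₀ = 53.9°, the equirectangular projection gives x = Rλ cos φ₀, y = Rφ, so h = 1 and k = cos 53.9° / cos φ.
At 25.4°: h = 1.000, k = 0.6522; principal scales a = 1.000, b = 0.6522.
sin(ω/2) = (a − b)/(a + b) = 0.3478/1.652 = 0.2105, so ω = 2 arcsin(0.2105) ≈ 24.3°.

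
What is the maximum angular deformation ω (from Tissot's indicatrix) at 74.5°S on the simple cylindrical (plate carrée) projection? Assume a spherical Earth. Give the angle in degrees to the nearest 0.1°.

70.7°

Plate carrée maps x = Rλ, y = Rφ. The meridian scale is h = 1 and the parallel scale is k = 1/cos φ = sec φ.
At 74.5°: h = 1.000, k = 3.742; principal scales a = 3.742, b = 1.000.
sin(ω/2) = (a − b)/(a + b) = 2.742/4.742 = 0.5782, so ω = 2 arcsin(0.5782) ≈ 70.7°.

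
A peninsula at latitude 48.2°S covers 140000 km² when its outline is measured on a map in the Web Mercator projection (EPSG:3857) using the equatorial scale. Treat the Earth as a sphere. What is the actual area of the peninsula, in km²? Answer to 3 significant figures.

62200 km²

The Mercator projection is conformal; its linear scale factor is the same in every direction and equals sec φ = 1/cos φ.
Areal scale = k² = sec²φ = 1/cos²(48.2°) = 1/0.6665² = 2.251.
True area = apparent / (areal scale) = 140000 / 2.251 ≈ 62200 km².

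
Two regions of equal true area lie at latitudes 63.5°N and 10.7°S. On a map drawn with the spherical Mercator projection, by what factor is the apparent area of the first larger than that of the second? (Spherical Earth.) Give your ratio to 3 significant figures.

4.85

Mercator areal scale is sec²φ.
At 63.5°: sec²(63.5°) = 1/0.4462² = 5.023.
At 10.7°: sec²(10.7°) = 1/0.9826² = 1.036.
Ratio = 5.023/1.036 = cos²(10.7°)/cos²(63.5°) ≈ 4.85.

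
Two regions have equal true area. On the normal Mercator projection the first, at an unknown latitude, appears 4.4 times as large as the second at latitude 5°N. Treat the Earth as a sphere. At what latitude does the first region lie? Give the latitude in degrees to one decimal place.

61.6°

On Mercator, (apparent₁)/(apparent₂) = sec²φ₁ / sec²φ₂ when true areas are equal.
cos²φ₂ / cos²φ₁ = 4.4  ⇒  cos φ₁ = cos 5° / √4.4 = 0.9962/2.098 = 0.4749.
φ₁ = arccos(0.4749) ≈ 61.6°.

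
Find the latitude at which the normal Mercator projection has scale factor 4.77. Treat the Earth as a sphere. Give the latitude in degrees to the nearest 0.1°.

Mercator scale is k = sec φ = 1/cos φ.
1/cos φ = 4.77  ⇒  cos φ = 0.2096  ⇒  φ = arccos(0.2096) ≈ 77.9°.

77.9°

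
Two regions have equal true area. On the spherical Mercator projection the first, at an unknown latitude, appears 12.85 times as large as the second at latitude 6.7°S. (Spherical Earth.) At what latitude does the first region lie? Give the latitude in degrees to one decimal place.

On Mercator, (apparent₁)/(apparent₂) = sec²φ₁ / sec²φ₂ when true areas are equal.
cos²φ₂ / cos²φ₁ = 12.85  ⇒  cos φ₁ = cos 6.7° / √12.85 = 0.9932/3.585 = 0.2771.
φ₁ = arccos(0.2771) ≈ 73.9°.

73.9°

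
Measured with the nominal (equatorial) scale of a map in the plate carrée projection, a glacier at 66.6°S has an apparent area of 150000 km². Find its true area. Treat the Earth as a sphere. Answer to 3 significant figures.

In the plate carrée (x = Rλ, y = Rφ), meridians are true-scale (h = 1) and parallels are stretched by k = sec φ.
Areal scale = h·k = 1 × sec φ; at 66.6°, h = 1.000, k = 2.518, so h·k = 2.518.
True area = apparent / (areal scale) = 150000 / 2.518 ≈ 59600 km².

59600 km²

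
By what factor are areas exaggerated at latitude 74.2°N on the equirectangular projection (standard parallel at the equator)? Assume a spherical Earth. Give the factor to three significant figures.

3.67

In the plate carrée (x = Rλ, y = Rφ), meridians are true-scale (h = 1) and parallels are stretched by k = sec φ.
Areal scale = h·k = 1 × sec φ; at 74.2°, h = 1.000, k = 3.673, so h·k = 3.673.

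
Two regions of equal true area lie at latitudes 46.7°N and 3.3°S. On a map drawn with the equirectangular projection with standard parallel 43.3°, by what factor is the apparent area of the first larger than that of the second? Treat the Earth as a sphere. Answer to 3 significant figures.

In the equirectangular projection with standard parallel φ₀ = 43.3° (x = Rλ cos φ₀, y = Rφ), meridians are true-scale (h = 1) and the parallel scale is k = cos φ₀ / cos φ.
Areal scale at 46.7°: h·k = 1.000 × 1.061 = 1.061.
Areal scale at 3.3°: h·k = 1.000 × 0.7290 = 0.7290.
Ratio = 1.061/0.7290 ≈ 1.46.

1.46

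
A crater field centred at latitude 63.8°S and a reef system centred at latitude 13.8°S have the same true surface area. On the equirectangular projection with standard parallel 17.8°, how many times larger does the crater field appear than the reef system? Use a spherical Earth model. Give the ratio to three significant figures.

With standard parallel φ₀ = 17.8°, the equirectangular projection gives x = Rλ cos φ₀, y = Rφ, so h = 1 and k = cos 17.8° / cos φ.
Areal scale at 63.8°: h·k = 1.000 × 2.157 = 2.157.
Areal scale at 13.8°: h·k = 1.000 × 0.9804 = 0.9804.
Ratio = 2.157/0.9804 ≈ 2.20.

2.20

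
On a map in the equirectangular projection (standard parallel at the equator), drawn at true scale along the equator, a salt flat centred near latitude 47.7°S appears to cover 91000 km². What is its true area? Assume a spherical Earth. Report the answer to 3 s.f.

61200 km²

In the plate carrée (x = Rλ, y = Rφ), meridians are true-scale (h = 1) and parallels are stretched by k = sec φ.
Areal scale = h·k = 1 × sec φ; at 47.7°, h = 1.000, k = 1.486, so h·k = 1.486.
True area = apparent / (areal scale) = 91000 / 1.486 ≈ 61200 km².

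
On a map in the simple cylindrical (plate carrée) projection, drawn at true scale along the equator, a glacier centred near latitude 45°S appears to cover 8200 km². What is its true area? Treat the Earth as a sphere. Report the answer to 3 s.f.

In the plate carrée (x = Rλ, y = Rφ), meridians are true-scale (h = 1) and parallels are stretched by k = sec φ.
Areal scale = h·k = 1 × sec φ; at 45°, h = 1.000, k = 1.414, so h·k = 1.414.
True area = apparent / (areal scale) = 8200 / 1.414 ≈ 5800 km².

5800 km²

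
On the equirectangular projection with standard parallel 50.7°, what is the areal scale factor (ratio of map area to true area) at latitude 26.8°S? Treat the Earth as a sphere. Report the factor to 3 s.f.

0.710

With standard parallel φ₀ = 50.7°, the equirectangular projection gives x = Rλ cos φ₀, y = Rφ, so h = 1 and k = cos 50.7° / cos φ.
Areal scale = h·k = 1 × cos φ₀ / cos φ; at 26.8°, h = 1.000, k = 0.7096, so h·k = 0.7096.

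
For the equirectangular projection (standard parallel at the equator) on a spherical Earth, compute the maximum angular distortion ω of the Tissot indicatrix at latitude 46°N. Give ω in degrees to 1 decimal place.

In the plate carrée (x = Rλ, y = Rφ), meridians are true-scale (h = 1) and parallels are stretched by k = sec φ.
At 46°: h = 1.000, k = 1.440; principal scales a = 1.440, b = 1.000.
sin(ω/2) = (a − b)/(a + b) = 0.4396/2.440 = 0.1802, so ω = 2 arcsin(0.1802) ≈ 20.8°.

20.8°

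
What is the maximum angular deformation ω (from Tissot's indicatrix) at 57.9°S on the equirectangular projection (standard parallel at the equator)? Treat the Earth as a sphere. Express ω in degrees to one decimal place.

35.6°

In the plate carrée (x = Rλ, y = Rφ), meridians are true-scale (h = 1) and parallels are stretched by k = sec φ.
At 57.9°: h = 1.000, k = 1.882; principal scales a = 1.882, b = 1.000.
sin(ω/2) = (a − b)/(a + b) = 0.8818/2.882 = 0.3060, so ω = 2 arcsin(0.3060) ≈ 35.6°.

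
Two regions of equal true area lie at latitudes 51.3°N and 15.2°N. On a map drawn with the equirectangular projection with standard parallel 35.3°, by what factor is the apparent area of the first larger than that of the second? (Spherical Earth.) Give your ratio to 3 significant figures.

1.54

In the equirectangular projection with standard parallel φ₀ = 35.3° (x = Rλ cos φ₀, y = Rφ), meridians are true-scale (h = 1) and the parallel scale is k = cos φ₀ / cos φ.
Areal scale at 51.3°: h·k = 1.000 × 1.305 = 1.305.
Areal scale at 15.2°: h·k = 1.000 × 0.8457 = 0.8457.
Ratio = 1.305/0.8457 ≈ 1.54.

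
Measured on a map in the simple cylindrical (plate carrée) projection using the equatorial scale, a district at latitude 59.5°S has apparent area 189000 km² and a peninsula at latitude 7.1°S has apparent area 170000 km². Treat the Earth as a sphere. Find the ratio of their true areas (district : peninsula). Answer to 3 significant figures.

0.569

Plate carrée has h = 1 and k = sec φ, giving areal scale sec φ; true area = (apparent area) · cos φ.
True area of district: 189000 × cos(59.5°) = 189000 × 0.5075 = 95920 km².
True area of peninsula: 170000 × cos(7.1°) = 170000 × 0.9923 = 168700 km².
Ratio = 95920 / 168700 ≈ 0.569.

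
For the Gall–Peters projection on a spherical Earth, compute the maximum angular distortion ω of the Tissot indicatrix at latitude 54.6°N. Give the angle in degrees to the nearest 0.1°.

22.7°

The Gall–Peters projection is cylindrical equal-area with φ₀ = 45°. Cylindrical equal-area (φ₀ = 45°): h = cos φ / cos 45° along meridians, k = cos 45° / cos φ along parallels; h·k = 1.
At 54.6°: h = 0.8192, k = 1.221; principal scales a = 1.221, b = 0.8192.
sin(ω/2) = (a − b)/(a + b) = 0.4014/2.040 = 0.1968, so ω = 2 arcsin(0.1968) ≈ 22.7°.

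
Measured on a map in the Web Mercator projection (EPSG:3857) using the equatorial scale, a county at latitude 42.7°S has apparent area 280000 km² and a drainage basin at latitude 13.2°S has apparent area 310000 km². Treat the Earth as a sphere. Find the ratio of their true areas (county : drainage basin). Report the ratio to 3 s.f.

Mercator's areal exaggeration is sec²φ; hence true area = (apparent area) · cos²φ.
True area of county: 280000 × cos²(42.7°) = 280000 × 0.5401 = 151200 km².
True area of drainage basin: 310000 × cos²(13.2°) = 310000 × 0.9479 = 293800 km².
Ratio = 151200 / 293800 ≈ 0.515.

0.515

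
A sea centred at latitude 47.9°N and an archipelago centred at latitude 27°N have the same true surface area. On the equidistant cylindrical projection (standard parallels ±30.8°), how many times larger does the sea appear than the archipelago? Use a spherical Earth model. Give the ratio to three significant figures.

The equidistant cylindrical projection with φ₀ = 30.8° has h = 1 (meridians true) and k = cos φ₀ / cos φ along parallels.
Areal scale at 47.9°: h·k = 1.000 × 1.281 = 1.281.
Areal scale at 27°: h·k = 1.000 × 0.9640 = 0.9640.
Ratio = 1.281/0.9640 ≈ 1.33.

1.33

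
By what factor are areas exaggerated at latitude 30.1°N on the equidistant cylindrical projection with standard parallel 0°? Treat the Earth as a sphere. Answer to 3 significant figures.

1.16

For the equirectangular projection with φ₀ = 0 (plate carrée), h = 1 along meridians and k = sec φ along parallels.
Areal scale = h·k = 1 × sec φ; at 30.1°, h = 1.000, k = 1.156, so h·k = 1.156.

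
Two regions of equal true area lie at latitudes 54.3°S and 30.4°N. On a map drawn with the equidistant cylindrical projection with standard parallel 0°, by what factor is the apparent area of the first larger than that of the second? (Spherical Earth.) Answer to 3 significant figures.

In the plate carrée (x = Rλ, y = Rφ), meridians are true-scale (h = 1) and parallels are stretched by k = sec φ.
Areal scale at 54.3°: h·k = 1.000 × 1.714 = 1.714.
Areal scale at 30.4°: h·k = 1.000 × 1.159 = 1.159.
Ratio = 1.714/1.159 ≈ 1.48.

1.48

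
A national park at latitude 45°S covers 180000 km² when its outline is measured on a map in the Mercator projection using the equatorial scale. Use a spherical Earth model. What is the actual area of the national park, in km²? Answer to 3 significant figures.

For Mercator, h = k = sec φ (a conformal cylindrical projection has a single point scale, 1/cos φ).
Areal scale = k² = sec²φ = 1/cos²(45°) = 1/0.7071² = 2.000.
True area = apparent / (areal scale) = 180000 / 2.000 ≈ 90000 km².

90000 km²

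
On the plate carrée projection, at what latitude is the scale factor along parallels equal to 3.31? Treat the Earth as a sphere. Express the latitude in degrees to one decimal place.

Plate carrée: h = 1, k = sec φ along parallels.
sec φ = 3.31  ⇒  cos φ = 0.3021  ⇒  φ ≈ 72.4°.

72.4°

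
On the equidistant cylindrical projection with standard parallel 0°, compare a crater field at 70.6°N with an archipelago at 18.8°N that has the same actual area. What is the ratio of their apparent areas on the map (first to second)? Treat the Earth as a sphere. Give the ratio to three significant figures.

For the equirectangular projection with φ₀ = 0 (plate carrée), h = 1 along meridians and k = sec φ along parallels.
Areal scale at 70.6°: h·k = 1.000 × 3.011 = 3.011.
Areal scale at 18.8°: h·k = 1.000 × 1.056 = 1.056.
Ratio = 3.011/1.056 ≈ 2.85.

2.85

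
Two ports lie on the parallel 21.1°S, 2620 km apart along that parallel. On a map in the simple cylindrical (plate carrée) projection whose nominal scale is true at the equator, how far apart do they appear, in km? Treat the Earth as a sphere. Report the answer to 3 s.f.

For the equirectangular projection with φ₀ = 0 (plate carrée), h = 1 along meridians and k = sec φ along parallels.
Along the parallel, k = sec 21.1° = 1/0.9330 = 1.072.
Map distance = 2620 × 1.072 ≈ 2810 km.

2810 km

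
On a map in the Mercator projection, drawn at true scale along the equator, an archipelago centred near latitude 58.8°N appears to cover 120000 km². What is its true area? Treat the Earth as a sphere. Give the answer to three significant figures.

The Mercator projection is conformal; its linear scale factor is the same in every direction and equals sec φ = 1/cos φ.
Areal scale = k² = sec²φ = 1/cos²(58.8°) = 1/0.5180² = 3.726.
True area = apparent / (areal scale) = 120000 / 3.726 ≈ 32200 km².

32200 km²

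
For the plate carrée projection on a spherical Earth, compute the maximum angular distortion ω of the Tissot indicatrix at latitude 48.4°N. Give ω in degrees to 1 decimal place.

In the plate carrée (x = Rλ, y = Rφ), meridians are true-scale (h = 1) and parallels are stretched by k = sec φ.
At 48.4°: h = 1.000, k = 1.506; principal scales a = 1.506, b = 1.000.
sin(ω/2) = (a − b)/(a + b) = 0.5062/2.506 = 0.2020, so ω = 2 arcsin(0.2020) ≈ 23.3°.

23.3°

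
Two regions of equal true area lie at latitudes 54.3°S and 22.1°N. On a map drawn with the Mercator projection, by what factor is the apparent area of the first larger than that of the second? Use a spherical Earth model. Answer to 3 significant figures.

Mercator is conformal with k = sec φ, so areal scale = k² = sec²φ.
At 54.3°: sec²(54.3°) = 1/0.5835² = 2.937.
At 22.1°: sec²(22.1°) = 1/0.9265² = 1.165.
Ratio = 2.937/1.165 = cos²(22.1°)/cos²(54.3°) ≈ 2.52.

2.52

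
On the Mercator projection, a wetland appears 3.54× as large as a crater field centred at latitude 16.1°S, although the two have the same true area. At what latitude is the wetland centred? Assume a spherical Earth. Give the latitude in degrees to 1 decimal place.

On Mercator, (apparent₁)/(apparent₂) = sec²φ₁ / sec²φ₂ when true areas are equal.
cos²φ₂ / cos²φ₁ = 3.54  ⇒  cos φ₁ = cos 16.1° / √3.54 = 0.9608/1.881 = 0.5106.
φ₁ = arccos(0.5106) ≈ 59.3°.

59.3°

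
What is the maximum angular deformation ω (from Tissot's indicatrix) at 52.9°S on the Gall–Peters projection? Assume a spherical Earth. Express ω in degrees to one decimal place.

18.1°

Gall–Peters is a cylindrical equal-area projection with standard parallels at ±45°. For cylindrical equal-area with standard parallel φ₀, h = cos φ / cos φ₀ and k = cos φ₀ / cos φ, so h·k = 1.
At 52.9°: h = 0.8531, k = 1.172; principal scales a = 1.172, b = 0.8531.
sin(ω/2) = (a − b)/(a + b) = 0.3192/2.025 = 0.1576, so ω = 2 arcsin(0.1576) ≈ 18.1°.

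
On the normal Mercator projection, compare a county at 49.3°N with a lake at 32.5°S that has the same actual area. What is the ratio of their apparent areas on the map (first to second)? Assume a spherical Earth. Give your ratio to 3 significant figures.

1.67

Mercator areal scale is sec²φ.
At 49.3°: sec²(49.3°) = 1/0.6521² = 2.352.
At 32.5°: sec²(32.5°) = 1/0.8434² = 1.406.
Ratio = 2.352/1.406 = cos²(32.5°)/cos²(49.3°) ≈ 1.67.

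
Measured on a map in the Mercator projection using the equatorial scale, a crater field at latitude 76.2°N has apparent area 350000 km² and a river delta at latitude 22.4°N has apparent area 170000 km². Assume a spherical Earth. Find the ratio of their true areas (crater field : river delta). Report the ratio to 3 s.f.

Mercator's areal exaggeration is sec²φ; hence true area = (apparent area) · cos²φ.
True area of crater field: 350000 × cos²(76.2°) = 350000 × 0.05690 = 19910 km².
True area of river delta: 170000 × cos²(22.4°) = 170000 × 0.8548 = 145300 km².
Ratio = 19910 / 145300 ≈ 0.137.

0.137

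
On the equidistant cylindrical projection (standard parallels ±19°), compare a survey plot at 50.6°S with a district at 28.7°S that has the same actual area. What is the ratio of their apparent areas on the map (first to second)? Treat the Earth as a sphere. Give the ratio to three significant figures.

1.38

With standard parallel φ₀ = 19°, the equirectangular projection gives x = Rλ cos φ₀, y = Rφ, so h = 1 and k = cos 19° / cos φ.
Areal scale at 50.6°: h·k = 1.000 × 1.490 = 1.490.
Areal scale at 28.7°: h·k = 1.000 × 1.078 = 1.078.
Ratio = 1.490/1.078 ≈ 1.38.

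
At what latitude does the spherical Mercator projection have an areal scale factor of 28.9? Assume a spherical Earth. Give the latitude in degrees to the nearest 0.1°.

Mercator areal scale is sec²φ.
sec²φ = 28.9  ⇒  cos²φ = 0.03460  ⇒  cos φ = 0.1860.
φ = arccos(0.1860) ≈ 79.3°.

79.3°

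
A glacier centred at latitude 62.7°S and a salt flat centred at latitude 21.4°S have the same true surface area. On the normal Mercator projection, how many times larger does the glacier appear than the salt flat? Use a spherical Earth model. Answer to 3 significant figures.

On Mercator, area is exaggerated by sec²φ = 1/cos²φ.
At 62.7°: sec²(62.7°) = 1/0.4586² = 4.754.
At 21.4°: sec²(21.4°) = 1/0.9311² = 1.154.
Ratio = 4.754/1.154 = cos²(21.4°)/cos²(62.7°) ≈ 4.12.

4.12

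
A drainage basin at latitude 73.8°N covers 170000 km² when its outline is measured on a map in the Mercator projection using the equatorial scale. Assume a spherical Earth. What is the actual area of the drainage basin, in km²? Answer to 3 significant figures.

13200 km²

Mercator is conformal, so the point scale is isotropic: h = k = sec φ = 1/cos φ.
Areal scale = k² = sec²φ = 1/cos²(73.8°) = 1/0.2790² = 12.85.
True area = apparent / (areal scale) = 170000 / 12.85 ≈ 13200 km².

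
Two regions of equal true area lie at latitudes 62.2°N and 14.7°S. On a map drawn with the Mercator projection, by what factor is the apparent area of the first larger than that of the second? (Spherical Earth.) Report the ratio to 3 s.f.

4.30

Mercator is conformal with k = sec φ, so areal scale = k² = sec²φ.
At 62.2°: sec²(62.2°) = 1/0.4664² = 4.597.
At 14.7°: sec²(14.7°) = 1/0.9673² = 1.069.
Ratio = 4.597/1.069 = cos²(14.7°)/cos²(62.2°) ≈ 4.30.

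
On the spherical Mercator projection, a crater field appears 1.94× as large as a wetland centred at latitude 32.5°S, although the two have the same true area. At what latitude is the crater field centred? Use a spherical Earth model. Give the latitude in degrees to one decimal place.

For equal true areas on Mercator, apparent areas scale as sec²φ, so the ratio is cos²φ₂ / cos²φ₁.
cos²φ₂ / cos²φ₁ = 1.94  ⇒  cos φ₁ = cos 32.5° / √1.94 = 0.8434/1.393 = 0.6055.
φ₁ = arccos(0.6055) ≈ 52.7°.

52.7°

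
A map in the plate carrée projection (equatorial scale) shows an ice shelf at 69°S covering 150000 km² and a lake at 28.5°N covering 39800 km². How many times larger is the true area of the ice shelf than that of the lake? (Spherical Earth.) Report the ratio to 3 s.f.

1.54

On the plate carrée, areal scale = h·k = 1 × sec φ, so true area = apparent × cos φ.
True area of ice shelf: 150000 × cos(69°) = 150000 × 0.3584 = 53760 km².
True area of lake: 39800 × cos(28.5°) = 39800 × 0.8788 = 34980 km².
Ratio = 53760 / 34980 ≈ 1.54.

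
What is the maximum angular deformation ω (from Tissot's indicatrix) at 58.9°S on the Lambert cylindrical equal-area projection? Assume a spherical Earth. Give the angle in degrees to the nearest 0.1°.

70.7°

The Lambert cylindrical equal-area projection is the cylindrical equal-area projection with its standard parallel at the equator (φ₀ = 0). Cylindrical equal-area (φ₀ = 0°): h = cos φ / cos 0° along meridians, k = cos 0° / cos φ along parallels; h·k = 1.
At 58.9°: h = 0.5165, k = 1.936; principal scales a = 1.936, b = 0.5165.
sin(ω/2) = (a − b)/(a + b) = 1.419/2.453 = 0.5788, so ω = 2 arcsin(0.5788) ≈ 70.7°.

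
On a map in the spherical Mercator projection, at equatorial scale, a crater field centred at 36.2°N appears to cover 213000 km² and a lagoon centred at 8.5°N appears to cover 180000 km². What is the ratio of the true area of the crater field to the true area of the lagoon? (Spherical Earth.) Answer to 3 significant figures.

0.788

Mercator's areal exaggeration is sec²φ; hence true area = (apparent area) · cos²φ.
True area of crater field: 213000 × cos²(36.2°) = 213000 × 0.6512 = 138700 km².
True area of lagoon: 180000 × cos²(8.5°) = 180000 × 0.9782 = 176100 km².
Ratio = 138700 / 176100 ≈ 0.788.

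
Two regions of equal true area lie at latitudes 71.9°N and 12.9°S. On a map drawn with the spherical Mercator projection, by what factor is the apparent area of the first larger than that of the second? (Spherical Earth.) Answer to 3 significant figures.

On Mercator, area is exaggerated by sec²φ = 1/cos²φ.
At 71.9°: sec²(71.9°) = 1/0.3107² = 10.36.
At 12.9°: sec²(12.9°) = 1/0.9748² = 1.052.
Ratio = 10.36/1.052 = cos²(12.9°)/cos²(71.9°) ≈ 9.84.

9.84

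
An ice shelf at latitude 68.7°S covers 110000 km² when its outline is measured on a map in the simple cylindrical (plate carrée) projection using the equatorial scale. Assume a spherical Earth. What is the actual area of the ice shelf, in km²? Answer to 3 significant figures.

For the equirectangular projection with φ₀ = 0 (plate carrée), h = 1 along meridians and k = sec φ along parallels.
Areal scale = h·k = 1 × sec φ; at 68.7°, h = 1.000, k = 2.753, so h·k = 2.753.
True area = apparent / (areal scale) = 110000 / 2.753 ≈ 40000 km².

40000 km²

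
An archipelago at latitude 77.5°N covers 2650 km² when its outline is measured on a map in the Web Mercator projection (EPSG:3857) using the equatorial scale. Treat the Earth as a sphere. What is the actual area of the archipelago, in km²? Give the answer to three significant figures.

The Mercator projection is conformal; its linear scale factor is the same in every direction and equals sec φ = 1/cos φ.
Areal scale = k² = sec²φ = 1/cos²(77.5°) = 1/0.2164² = 21.35.
True area = apparent / (areal scale) = 2650 / 21.35 ≈ 124 km².

124 km²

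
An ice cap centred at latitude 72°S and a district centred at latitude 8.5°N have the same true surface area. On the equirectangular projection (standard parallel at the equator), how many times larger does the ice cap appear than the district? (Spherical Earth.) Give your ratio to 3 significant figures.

Plate carrée maps x = Rλ, y = Rφ. The meridian scale is h = 1 and the parallel scale is k = 1/cos φ = sec φ.
Areal scale at 72°: h·k = 1.000 × 3.236 = 3.236.
Areal scale at 8.5°: h·k = 1.000 × 1.011 = 1.011.
Ratio = 3.236/1.011 ≈ 3.20.

3.20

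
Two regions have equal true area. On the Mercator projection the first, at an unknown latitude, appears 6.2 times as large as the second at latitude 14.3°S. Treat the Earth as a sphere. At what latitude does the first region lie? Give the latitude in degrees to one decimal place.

67.1°

On Mercator, (apparent₁)/(apparent₂) = sec²φ₁ / sec²φ₂ when true areas are equal.
cos²φ₂ / cos²φ₁ = 6.2  ⇒  cos φ₁ = cos 14.3° / √6.2 = 0.9690/2.490 = 0.3892.
φ₁ = arccos(0.3892) ≈ 67.1°.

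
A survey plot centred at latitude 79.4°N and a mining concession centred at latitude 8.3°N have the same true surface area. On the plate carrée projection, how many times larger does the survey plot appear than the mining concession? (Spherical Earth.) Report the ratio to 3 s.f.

In the plate carrée (x = Rλ, y = Rφ), meridians are true-scale (h = 1) and parallels are stretched by k = sec φ.
Areal scale at 79.4°: h·k = 1.000 × 5.436 = 5.436.
Areal scale at 8.3°: h·k = 1.000 × 1.011 = 1.011.
Ratio = 5.436/1.011 ≈ 5.38.

5.38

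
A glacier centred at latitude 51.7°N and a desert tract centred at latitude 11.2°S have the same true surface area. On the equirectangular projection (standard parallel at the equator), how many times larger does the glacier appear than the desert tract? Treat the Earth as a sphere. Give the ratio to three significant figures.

1.58

In the plate carrée (x = Rλ, y = Rφ), meridians are true-scale (h = 1) and parallels are stretched by k = sec φ.
Areal scale at 51.7°: h·k = 1.000 × 1.613 = 1.613.
Areal scale at 11.2°: h·k = 1.000 × 1.019 = 1.019.
Ratio = 1.613/1.019 ≈ 1.58.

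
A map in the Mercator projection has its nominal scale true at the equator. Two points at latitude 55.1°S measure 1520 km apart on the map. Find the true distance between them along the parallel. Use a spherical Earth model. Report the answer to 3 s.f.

870 km

Mercator is conformal, so the point scale is isotropic: h = k = sec φ = 1/cos φ.
Along the parallel at 55.1°, map distances are exaggerated by k = sec 55.1° = 1.748.
True distance = 1520 / 1.748 = 1520 × cos 55.1° ≈ 870 km.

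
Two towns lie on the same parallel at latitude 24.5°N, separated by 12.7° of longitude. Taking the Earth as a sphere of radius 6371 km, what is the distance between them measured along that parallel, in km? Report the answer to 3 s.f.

Arc length along a parallel = R cos φ · Δλ (with Δλ in radians).
= 6371 × cos 24.5° × (12.7° × π/180) = 6371 × 0.9100 × 0.2217 ≈ 1290 km.

1290 km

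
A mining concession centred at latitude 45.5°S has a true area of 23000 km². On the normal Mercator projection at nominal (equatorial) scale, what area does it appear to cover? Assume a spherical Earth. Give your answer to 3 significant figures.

The Mercator projection is conformal; its linear scale factor is the same in every direction and equals sec φ = 1/cos φ.
Areal scale = k² = sec²φ = 1/cos²(45.5°) = 1/0.7009² = 2.036.
Apparent area = 23000 × 2.036 ≈ 46800 km².

46800 km²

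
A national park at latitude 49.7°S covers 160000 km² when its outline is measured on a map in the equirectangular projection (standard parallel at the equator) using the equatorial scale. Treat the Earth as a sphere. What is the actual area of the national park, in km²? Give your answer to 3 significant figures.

103000 km²

In the plate carrée (x = Rλ, y = Rφ), meridians are true-scale (h = 1) and parallels are stretched by k = sec φ.
Areal scale = h·k = 1 × sec φ; at 49.7°, h = 1.000, k = 1.546, so h·k = 1.546.
True area = apparent / (areal scale) = 160000 / 1.546 ≈ 103000 km².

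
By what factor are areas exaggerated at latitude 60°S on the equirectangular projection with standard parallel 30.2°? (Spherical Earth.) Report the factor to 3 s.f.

The equidistant cylindrical projection with φ₀ = 30.2° has h = 1 (meridians true) and k = cos φ₀ / cos φ along parallels.
Areal scale = h·k = 1 × cos φ₀ / cos φ; at 60°, h = 1.000, k = 1.729, so h·k = 1.729.

1.73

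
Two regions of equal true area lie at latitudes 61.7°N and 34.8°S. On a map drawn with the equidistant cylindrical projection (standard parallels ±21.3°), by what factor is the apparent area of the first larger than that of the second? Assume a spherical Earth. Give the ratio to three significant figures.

With standard parallel φ₀ = 21.3°, the equirectangular projection gives x = Rλ cos φ₀, y = Rφ, so h = 1 and k = cos 21.3° / cos φ.
Areal scale at 61.7°: h·k = 1.000 × 1.965 = 1.965.
Areal scale at 34.8°: h·k = 1.000 × 1.135 = 1.135.
Ratio = 1.965/1.135 ≈ 1.73.

1.73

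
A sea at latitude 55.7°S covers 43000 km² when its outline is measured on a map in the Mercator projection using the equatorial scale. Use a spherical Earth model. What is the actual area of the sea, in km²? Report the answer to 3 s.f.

13700 km²

Mercator is conformal, so the point scale is isotropic: h = k = sec φ = 1/cos φ.
Areal scale = k² = sec²φ = 1/cos²(55.7°) = 1/0.5635² = 3.149.
True area = apparent / (areal scale) = 43000 / 3.149 ≈ 13700 km².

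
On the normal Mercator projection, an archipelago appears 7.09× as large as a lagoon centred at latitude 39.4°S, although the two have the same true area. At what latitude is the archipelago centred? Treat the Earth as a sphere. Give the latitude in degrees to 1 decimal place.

73.1°

Mercator areal scale is sec²φ, so apparent-area ratio = sec²φ₁ / sec²φ₂ = cos²φ₂ / cos²φ₁.
cos²φ₂ / cos²φ₁ = 7.09  ⇒  cos φ₁ = cos 39.4° / √7.09 = 0.7727/2.663 = 0.2902.
φ₁ = arccos(0.2902) ≈ 73.1°.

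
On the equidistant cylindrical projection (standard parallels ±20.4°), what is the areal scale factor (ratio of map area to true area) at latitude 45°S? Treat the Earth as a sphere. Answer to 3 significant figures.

With standard parallel φ₀ = 20.4°, the equirectangular projection gives x = Rλ cos φ₀, y = Rφ, so h = 1 and k = cos 20.4° / cos φ.
Areal scale = h·k = 1 × cos φ₀ / cos φ; at 45°, h = 1.000, k = 1.326, so h·k = 1.326.

1.33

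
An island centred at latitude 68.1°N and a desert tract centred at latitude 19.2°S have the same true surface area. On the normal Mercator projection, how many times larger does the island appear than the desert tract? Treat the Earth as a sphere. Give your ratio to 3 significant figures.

On Mercator, area is exaggerated by sec²φ = 1/cos²φ.
At 68.1°: sec²(68.1°) = 1/0.3730² = 7.188.
At 19.2°: sec²(19.2°) = 1/0.9444² = 1.121.
Ratio = 7.188/1.121 = cos²(19.2°)/cos²(68.1°) ≈ 6.41.

6.41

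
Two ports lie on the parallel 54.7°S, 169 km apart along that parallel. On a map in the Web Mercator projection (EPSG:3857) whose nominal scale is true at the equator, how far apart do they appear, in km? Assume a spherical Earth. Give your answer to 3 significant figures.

For Mercator, h = k = sec φ (a conformal cylindrical projection has a single point scale, 1/cos φ).
Along the parallel, k = sec 54.7° = 1/0.5779 = 1.731.
Map distance = 169 × 1.731 ≈ 292 km.

292 km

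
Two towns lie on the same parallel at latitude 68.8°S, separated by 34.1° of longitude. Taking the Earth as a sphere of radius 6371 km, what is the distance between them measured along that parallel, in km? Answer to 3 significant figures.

1370 km

Arc length along a parallel = R cos φ · Δλ (with Δλ in radians).
= 6371 × cos 68.8° × (34.1° × π/180) = 6371 × 0.3616 × 0.5952 ≈ 1370 km.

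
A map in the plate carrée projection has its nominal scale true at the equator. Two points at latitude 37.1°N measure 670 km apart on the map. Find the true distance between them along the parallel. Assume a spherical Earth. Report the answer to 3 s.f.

For the equirectangular projection with φ₀ = 0 (plate carrée), h = 1 along meridians and k = sec φ along parallels.
Along the parallel at 37.1°, map distances are exaggerated by k = sec 37.1° = 1.254.
True distance = 670 / 1.254 = 670 × cos 37.1° ≈ 534 km.

534 km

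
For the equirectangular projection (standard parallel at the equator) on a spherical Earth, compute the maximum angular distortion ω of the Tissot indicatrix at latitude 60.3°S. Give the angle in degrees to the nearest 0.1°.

For the equirectangular projection with φ₀ = 0 (plate carrée), h = 1 along meridians and k = sec φ along parallels.
At 60.3°: h = 1.000, k = 2.018; principal scales a = 2.018, b = 1.000.
sin(ω/2) = (a − b)/(a + b) = 1.018/3.018 = 0.3374, so ω = 2 arcsin(0.3374) ≈ 39.4°.

39.4°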